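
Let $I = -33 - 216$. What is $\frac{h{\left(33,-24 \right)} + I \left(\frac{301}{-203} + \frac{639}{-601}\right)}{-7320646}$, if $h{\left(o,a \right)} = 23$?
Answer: $- \frac{11449993}{127591539134} \approx -8.9739 \cdot 10^{-5}$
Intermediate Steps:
$I = -249$
$\frac{h{\left(33,-24 \right)} + I \left(\frac{301}{-203} + \frac{639}{-601}\right)}{-7320646} = \frac{23 - 249 \left(\frac{301}{-203} + \frac{639}{-601}\right)}{-7320646} = \left(23 - 249 \left(301 \left(- \frac{1}{203}\right) + 639 \left(- \frac{1}{601}\right)\right)\right) \left(- \frac{1}{7320646}\right) = \left(23 - 249 \left(- \frac{43}{29} - \frac{639}{601}\right)\right) \left(- \frac{1}{7320646}\right) = \left(23 - - \frac{11049126}{17429}\right) \left(- \frac{1}{7320646}\right) = \left(23 + \frac{11049126}{17429}\right) \left(- \frac{1}{7320646}\right) = \frac{11449993}{17429} \left(- \frac{1}{7320646}\right) = - \frac{11449993}{127591539134}$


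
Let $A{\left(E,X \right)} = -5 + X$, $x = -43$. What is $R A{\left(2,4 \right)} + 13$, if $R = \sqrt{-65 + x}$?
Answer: $13 - 6 i \sqrt{3} \approx 13.0 - 10.392 i$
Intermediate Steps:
$R = 6 i \sqrt{3}$ ($R = \sqrt{-65 - 43} = \sqrt{-108} = 6 i \sqrt{3} \approx 10.392 i$)
$R A{\left(2,4 \right)} + 13 = 6 i \sqrt{3} \left(-5 + 4\right) + 13 = 6 i \sqrt{3} \left(-1\right) + 13 = - 6 i \sqrt{3} + 13 = 13 - 6 i \sqrt{3}$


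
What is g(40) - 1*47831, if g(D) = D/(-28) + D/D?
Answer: -334820/7 ≈ -47831.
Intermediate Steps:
g(D) = 1 - D/28 (g(D) = D*(-1/28) + 1 = -D/28 + 1 = 1 - D/28)
g(40) - 1*47831 = (1 - 1/28*40) - 1*47831 = (1 - 10/7) - 47831 = -3/7 - 47831 = -334820/7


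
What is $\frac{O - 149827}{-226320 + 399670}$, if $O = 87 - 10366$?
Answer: $- \frac{80053}{86675} \approx -0.9236$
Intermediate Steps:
$O = -10279$ ($O = 87 - 10366 = -10279$)
$\frac{O - 149827}{-226320 + 399670} = \frac{-10279 - 149827}{-226320 + 399670} = - \frac{160106}{173350} = \left(-160106\right) \frac{1}{173350} = - \frac{80053}{86675}$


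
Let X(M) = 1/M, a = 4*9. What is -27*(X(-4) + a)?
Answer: -3861/4 ≈ -965.25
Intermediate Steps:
a = 36
-27*(X(-4) + a) = -27*(1/(-4) + 36) = -27*(-¼ + 36) = -27*143/4 = -3861/4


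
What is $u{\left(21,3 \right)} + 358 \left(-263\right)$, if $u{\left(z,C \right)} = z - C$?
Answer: $-94136$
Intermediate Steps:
$u{\left(21,3 \right)} + 358 \left(-263\right) = \left(21 - 3\right) + 358 \left(-263\right) = \left(21 - 3\right) - 94154 = 18 - 94154 = -94136$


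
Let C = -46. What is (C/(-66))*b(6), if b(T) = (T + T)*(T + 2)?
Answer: 736/11 ≈ 66.909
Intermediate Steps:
b(T) = 2*T*(2 + T) (b(T) = (2*T)*(2 + T) = 2*T*(2 + T))
(C/(-66))*b(6) = (-46/(-66))*(2*6*(2 + 6)) = (-46*(-1/66))*(2*6*8) = (23/33)*96 = 736/11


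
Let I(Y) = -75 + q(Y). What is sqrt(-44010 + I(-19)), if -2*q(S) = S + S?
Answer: I*sqrt(44066) ≈ 209.92*I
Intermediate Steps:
q(S) = -S (q(S) = -(S + S)/2 = -S)
I(Y) = -75 - Y
sqrt(-44010 + I(-19)) = sqrt(-44010 + (-75 - 1*(-19))) = sqrt(-44010 + (-75 + 19)) = sqrt(-44010 - 56) = sqrt(-44066) = I*sqrt(44066)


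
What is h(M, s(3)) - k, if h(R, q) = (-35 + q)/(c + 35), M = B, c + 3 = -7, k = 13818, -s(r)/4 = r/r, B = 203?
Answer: -345489/25 ≈ -13820.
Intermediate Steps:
s(r) = -4 (s(r) = -4*r/r = -4*1 = -4)
c = -10 (c = -3 - 7 = -10)
M = 203
h(R, q) = -7/5 + q/25 (h(R, q) = (-35 + q)/(-10 + 35) = (-35 + q)/25 = (-35 + q)*(1/25) = -7/5 + q/25)
h(M, s(3)) - k = (-7/5 + (1/25)*(-4)) - 1*13818 = (-7/5 - 4/25) - 13818 = -39/25 - 13818 = -345489/25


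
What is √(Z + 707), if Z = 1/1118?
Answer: √883697386/1118 ≈ 26.589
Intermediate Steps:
Z = 1/1118 ≈ 0.00089445
√(Z + 707) = √(1/1118 + 707) = √(790427/1118) = √883697386/1118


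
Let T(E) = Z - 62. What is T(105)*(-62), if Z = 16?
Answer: 2852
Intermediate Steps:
T(E) = -46 (T(E) = 16 - 62 = -46)
T(105)*(-62) = -46*(-62) = 2852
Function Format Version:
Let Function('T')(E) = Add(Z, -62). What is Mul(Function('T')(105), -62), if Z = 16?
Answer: 2852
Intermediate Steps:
Function('T')(E) = -46 (Function('T')(E) = Add(16, -62) = -46)
Mul(Function('T')(105), -62) = Mul(-46, -62) = 2852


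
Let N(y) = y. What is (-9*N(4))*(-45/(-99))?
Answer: -180/11 ≈ -16.364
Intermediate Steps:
(-9*N(4))*(-45/(-99)) = (-9*4)*(-45/(-99)) = -(-1620)*(-1)/99 = -36*5/11 = -180/11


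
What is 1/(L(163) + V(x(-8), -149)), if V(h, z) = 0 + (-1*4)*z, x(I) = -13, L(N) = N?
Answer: 1/759 ≈ 0.0013175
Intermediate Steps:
V(h, z) = -4*z (V(h, z) = 0 - 4*z = -4*z)
1/(L(163) + V(x(-8), -149)) = 1/(163 - 4*(-149)) = 1/(163 + 596) = 1/759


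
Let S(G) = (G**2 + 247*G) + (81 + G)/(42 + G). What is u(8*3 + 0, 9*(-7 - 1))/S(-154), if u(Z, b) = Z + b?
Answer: 5376/1603991 ≈ 0.0033516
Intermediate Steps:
S(G) = G**2 + 247*G + (81 + G)/(42 + G) (S(G) = (G**2 + 247*G) + (81 + G)/(42 + G) = G**2 + 247*G + (81 + G)/(42 + G))
u(8*3 + 0, 9*(-7 - 1))/S(-154) = ((8*3 + 0) + 9*(-7 - 1))/(((81 + (-154)**3 + 289*(-154)**2 + 10375*(-154))/(42 - 154))) = ((24 + 0) + 9*(-8))/(((81 - 3652264 + 289*23716 - 1597750)/(-112))) = (24 - 72)/((-(81 - 3652264 + 6853924 - 1597750)/112)) = -48/((-1/112*1603991)) = -48/(-1603991/112) = -48*(-112/1603991) = 5376/1603991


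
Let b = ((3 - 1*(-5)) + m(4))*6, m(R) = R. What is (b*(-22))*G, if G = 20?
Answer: -31680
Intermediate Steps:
b = 72 (b = ((3 - 1*(-5)) + 4)*6 = ((3 + 5) + 4)*6 = (8 + 4)*6 = 12*6 = 72)
(b*(-22))*G = (72*(-22))*20 = -1584*20 = -31680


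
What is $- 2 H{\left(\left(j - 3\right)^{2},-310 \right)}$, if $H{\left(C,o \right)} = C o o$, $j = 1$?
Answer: $-768800$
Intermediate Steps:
$H{\left(C,o \right)} = C o^{2}$
$- 2 H{\left(\left(j - 3\right)^{2},-310 \right)} = - 2 \left(1 - 3\right)^{2} \left(-310\right)^{2} = - 2 \left(-2\right)^{2} \cdot 96100 = - 2 \cdot 4 \cdot 96100 = \left(-2\right) 384400 = -768800$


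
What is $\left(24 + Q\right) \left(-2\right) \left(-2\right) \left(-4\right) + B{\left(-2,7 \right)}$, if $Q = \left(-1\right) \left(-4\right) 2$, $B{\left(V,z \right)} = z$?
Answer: $-505$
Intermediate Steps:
$Q = 8$ ($Q = 4 \cdot 2 = 8$)
$\left(24 + Q\right) \left(-2\right) \left(-2\right) \left(-4\right) + B{\left(-2,7 \right)} = \left(24 + 8\right) \left(-2\right) \left(-2\right) \left(-4\right) + 7 = 32 \cdot 4 \left(-4\right) + 7 = 32 \left(-16\right) + 7 = -512 + 7 = -505$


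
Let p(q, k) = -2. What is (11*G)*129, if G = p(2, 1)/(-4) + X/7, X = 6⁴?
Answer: 3687981/14 ≈ 2.6343e+5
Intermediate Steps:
X = 1296
G = 2599/14 (G = -2/(-4) + 1296/7 = -2*(-¼) + 1296*(⅐) = ½ + 1296/7 = 2599/14 ≈ 185.64)
(11*G)*129 = (11*(2599/14))*129 = (28589/14)*129 = 3687981/14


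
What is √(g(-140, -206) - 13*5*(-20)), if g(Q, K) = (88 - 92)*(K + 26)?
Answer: 2*√505 ≈ 44.944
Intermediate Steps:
g(Q, K) = -104 - 4*K (g(Q, K) = -4*(26 + K) = -104 - 4*K)
√(g(-140, -206) - 13*5*(-20)) = √((-104 - 4*(-206)) - 13*5*(-20)) = √((-104 + 824) - 65*(-20)) = √(720 + 1300) = √2020 = 2*√505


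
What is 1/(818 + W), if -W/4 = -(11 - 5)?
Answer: 1/842 ≈ 0.0011876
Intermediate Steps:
W = 24 (W = -(-4)*(11 - 5) = -(-4)*6 = -4*(-6) = 24)
1/(818 + W) = 1/(818 + 24) = 1/842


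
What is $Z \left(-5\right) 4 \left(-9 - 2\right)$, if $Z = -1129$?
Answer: $-248380$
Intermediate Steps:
$Z \left(-5\right) 4 \left(-9 - 2\right) = - 1129 \left(-5\right) 4 \left(-9 - 2\right) = - 1129 \left(\left(-20\right) \left(-11\right)\right) = \left(-1129\right) 220 = -248380$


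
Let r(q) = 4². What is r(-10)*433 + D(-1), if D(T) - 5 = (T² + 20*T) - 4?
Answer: 6910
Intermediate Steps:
D(T) = 1 + T² + 20*T (D(T) = 5 + ((T² + 20*T) - 4) = 5 + (-4 + T² + 20*T) = 1 + T² + 20*T)
r(q) = 16
r(-10)*433 + D(-1) = 16*433 + (1 + (-1)² + 20*(-1)) = 6928 + (1 + 1 - 20) = 6928 - 18 = 6910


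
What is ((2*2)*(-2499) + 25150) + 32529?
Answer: 47683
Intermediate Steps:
((2*2)*(-2499) + 25150) + 32529 = (4*(-2499) + 25150) + 32529 = (-9996 + 25150) + 32529 = 15154 + 32529 = 47683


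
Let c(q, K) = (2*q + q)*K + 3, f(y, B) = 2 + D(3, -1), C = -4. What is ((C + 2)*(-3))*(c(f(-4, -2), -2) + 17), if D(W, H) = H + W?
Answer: -24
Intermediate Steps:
f(y, B) = 4 (f(y, B) = 2 + (-1 + 3) = 2 + 2 = 4)
c(q, K) = 3 + 3*K*q (c(q, K) = (3*q)*K + 3 = 3*K*q + 3 = 3 + 3*K*q)
((C + 2)*(-3))*(c(f(-4, -2), -2) + 17) = ((-4 + 2)*(-3))*((3 + 3*(-2)*4) + 17) = (-2*(-3))*((3 - 24) + 17) = 6*(-21 + 17) = 6*(-4) = -24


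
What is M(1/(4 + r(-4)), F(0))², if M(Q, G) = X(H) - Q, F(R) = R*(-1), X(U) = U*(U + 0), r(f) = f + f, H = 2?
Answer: 289/16 ≈ 18.063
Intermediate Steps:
r(f) = 2*f
X(U) = U² (X(U) = U*U = U²)
F(R) = -R
M(Q, G) = 4 - Q (M(Q, G) = 2² - Q = 4 - Q)
M(1/(4 + r(-4)), F(0))² = (4 - 1/(4 + 2*(-4)))² = (4 - 1/(4 - 8))² = (4 - 1/(-4))² = (4 - 1*(-¼))² = (4 + ¼)² = (17/4)² = 289/16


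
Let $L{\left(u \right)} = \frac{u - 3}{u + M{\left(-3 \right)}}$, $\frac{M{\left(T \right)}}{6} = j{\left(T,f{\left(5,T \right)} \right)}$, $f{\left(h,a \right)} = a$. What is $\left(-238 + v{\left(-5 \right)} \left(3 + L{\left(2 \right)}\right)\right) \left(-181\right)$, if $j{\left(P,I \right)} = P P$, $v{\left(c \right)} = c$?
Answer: $\frac{2563503}{56} \approx 45777.0$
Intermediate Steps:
$j{\left(P,I \right)} = P^{2}$
$M{\left(T \right)} = 6 T^{2}$
$L{\left(u \right)} = \frac{-3 + u}{54 + u}$ ($L{\left(u \right)} = \frac{u - 3}{u + 6 \left(-3\right)^{2}} = \frac{-3 + u}{u + 6 \cdot 9} = \frac{-3 + u}{u + 54} = \frac{-3 + u}{54 + u}$)
$\left(-238 + v{\left(-5 \right)} \left(3 + L{\left(2 \right)}\right)\right) \left(-181\right) = \left(-238 - 5 \left(3 + \frac{-3 + 2}{54 + 2}\right)\right) \left(-181\right) = \left(-238 - 5 \left(3 + \frac{1}{56} \left(-1\right)\right)\right) \left(-181\right) = \left(-238 - 5 \left(3 - \frac{1}{56}\right)\right) \left(-181\right) = \left(-238 - \frac{835}{56}\right) \left(-181\right) = \left(- \frac{14163}{56}\right) \left(-181\right) = \frac{2563503}{56}$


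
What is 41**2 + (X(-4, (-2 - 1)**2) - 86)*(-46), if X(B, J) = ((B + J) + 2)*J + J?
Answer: 2325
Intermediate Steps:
X(B, J) = J + J*(2 + B + J) (X(B, J) = (2 + B + J)*J + J = J*(2 + B + J) + J = J + J*(2 + B + J))
41**2 + (X(-4, (-2 - 1)**2) - 86)*(-46) = 41**2 + ((-2 - 1)**2*(3 - 4 + (-2 - 1)**2) - 86)*(-46) = 1681 + ((-3)**2*(3 - 4 + (-3)**2) - 86)*(-46) = 1681 + (9*(3 - 4 + 9) - 86)*(-46) = 1681 + (9*8 - 86)*(-46) = 1681 + (72 - 86)*(-46) = 1681 - 14*(-46) = 1681 + 644 = 2325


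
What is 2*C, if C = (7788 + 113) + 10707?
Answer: 37216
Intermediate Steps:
C = 18608 (C = 7901 + 10707 = 18608)
2*C = 2*18608 = 37216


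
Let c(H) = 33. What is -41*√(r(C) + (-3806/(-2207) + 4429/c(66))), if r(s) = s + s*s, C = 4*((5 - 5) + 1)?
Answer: -41*√827143196451/72831 ≈ -511.99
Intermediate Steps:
C = 4 (C = 4*(0 + 1) = 4*1 = 4)
r(s) = s + s²
-41*√(r(C) + (-3806/(-2207) + 4429/c(66))) = -41*√(4*(1 + 4) + (-3806/(-2207) + 4429/33)) = -41*√(4*5 + (-3806*(-1/2207) + 4429*(1/33))) = -41*√(20 + (3806/2207 + 4429/33)) = -41*√(20 + 9900401/72831) = -41*√827143196451/72831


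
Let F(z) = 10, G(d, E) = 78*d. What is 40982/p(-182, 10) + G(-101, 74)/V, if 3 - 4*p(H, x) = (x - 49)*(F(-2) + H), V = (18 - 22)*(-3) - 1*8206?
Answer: -645202021/27470385 ≈ -23.487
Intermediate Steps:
V = -8194 (V = -4*(-3) - 8206 = 12 - 8206 = -8194)
p(H, x) = ¾ - (-49 + x)*(10 + H)/4 (p(H, x) = ¾ - (x - 49)*(10 + H)/4 = ¾ - (-49 + x)*(10 + H)/4)
40982/p(-182, 10) + G(-101, 74)/V = 40982/(493/4 - 5/2*10 + (49/4)*(-182) - ¼*(-182)*10) + (78*(-101))/(-8194) = 40982/(493/4 - 25 - 4459/2 + 455) - 7878*(-1/8194) = 40982/(-6705/4) + 3939/4097 = 40982*(-4/6705) + 3939/4097 = -163928/6705 + 3939/4097 = -645202021/27470385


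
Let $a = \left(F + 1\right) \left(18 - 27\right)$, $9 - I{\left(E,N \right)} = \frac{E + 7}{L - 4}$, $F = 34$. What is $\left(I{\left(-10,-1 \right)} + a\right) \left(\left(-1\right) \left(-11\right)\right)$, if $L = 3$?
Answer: $-3399$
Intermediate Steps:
$I{\left(E,N \right)} = 16 + E$ ($I{\left(E,N \right)} = 9 - \frac{E + 7}{3 - 4} = 9 - \frac{7 + E}{-1} = 9 - \left(7 + E\right) \left(-1\right) = 9 - \left(-7 - E\right) = 9 + \left(7 + E\right) = 16 + E$)
$a = -315$ ($a = \left(34 + 1\right) \left(18 - 27\right) = 35 \left(-9\right) = -315$)
$\left(I{\left(-10,-1 \right)} + a\right) \left(\left(-1\right) \left(-11\right)\right) = \left(\left(16 - 10\right) - 315\right) \left(\left(-1\right) \left(-11\right)\right) = \left(6 - 315\right) 11 = \left(-309\right) 11 = -3399$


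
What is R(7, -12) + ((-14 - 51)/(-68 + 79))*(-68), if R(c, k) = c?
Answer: 4497/11 ≈ 408.82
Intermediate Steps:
R(7, -12) + ((-14 - 51)/(-68 + 79))*(-68) = 7 + ((-14 - 51)/(-68 + 79))*(-68) = 7 - 65/11*(-68) = 7 + 4420/11 = 4497/11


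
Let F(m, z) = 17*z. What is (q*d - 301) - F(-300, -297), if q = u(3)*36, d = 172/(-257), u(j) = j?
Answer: 1201660/257 ≈ 4675.7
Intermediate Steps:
d = -172/257 (d = 172*(-1/257) = -172/257 ≈ -0.66926)
q = 108 (q = 3*36 = 108)
(q*d - 301) - F(-300, -297) = (108*(-172/257) - 301) - 17*(-297) = (-18576/257 - 301) - 1*(-5049) = -95933/257 + 5049 = 1201660/257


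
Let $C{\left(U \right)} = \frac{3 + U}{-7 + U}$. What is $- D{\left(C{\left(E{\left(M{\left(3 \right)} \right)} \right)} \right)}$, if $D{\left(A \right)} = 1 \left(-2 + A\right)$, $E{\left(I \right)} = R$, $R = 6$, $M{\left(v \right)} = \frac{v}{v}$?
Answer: $11$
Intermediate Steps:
$M{\left(v \right)} = 1$
$E{\left(I \right)} = 6$
$C{\left(U \right)} = \frac{3 + U}{-7 + U}$
$D{\left(A \right)} = -2 + A$
$- D{\left(C{\left(E{\left(M{\left(3 \right)} \right)} \right)} \right)} = - (-2 + \frac{3 + 6}{-7 + 6}) = - (-2 + \frac{1}{-1} \cdot 9) = - (-2 - 9) = \left(-1\right) \left(-11\right) = 11$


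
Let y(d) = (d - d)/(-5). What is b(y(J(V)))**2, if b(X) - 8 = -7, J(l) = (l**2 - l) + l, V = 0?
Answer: 1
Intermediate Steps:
J(l) = l**2
y(d) = 0 (y(d) = 0*(-1/5) = 0)
b(X) = 1 (b(X) = 8 - 7 = 1)
b(y(J(V)))**2 = 1**2 = 1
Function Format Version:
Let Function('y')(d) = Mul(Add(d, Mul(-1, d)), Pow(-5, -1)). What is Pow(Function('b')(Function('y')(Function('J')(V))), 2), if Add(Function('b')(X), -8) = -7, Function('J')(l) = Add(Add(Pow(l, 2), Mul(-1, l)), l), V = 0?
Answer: 1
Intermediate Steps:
Function('J')(l) = Pow(l, 2)
Function('y')(d) = 0 (Function('y')(d) = Mul(0, Rational(-1, 5)) = 0)
Function('b')(X) = 1 (Function('b')(X) = Add(8, -7) = 1)
Pow(Function('b')(Function('y')(Function('J')(V))), 2) = Pow(1, 2) = 1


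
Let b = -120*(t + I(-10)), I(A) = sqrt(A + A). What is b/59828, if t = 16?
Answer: -480/14957 - 60*I*sqrt(5)/14957 ≈ -0.032092 - 0.00897*I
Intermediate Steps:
I(A) = sqrt(2)*sqrt(A) (I(A) = sqrt(2*A) = sqrt(2)*sqrt(A))
b = -1920 - 240*I*sqrt(5) (b = -120*(16 + sqrt(2)*sqrt(-10)) = -120*(16 + sqrt(2)*(I*sqrt(10))) = -120*(16 + 2*I*sqrt(5)) = -1920 - 240*I*sqrt(5) ≈ -1920.0 - 536.66*I)
b/59828 = (-1920 - 240*I*sqrt(5))/59828 = (-1920 - 240*I*sqrt(5))*(1/59828) = -480/14957 - 60*I*sqrt(5)/14957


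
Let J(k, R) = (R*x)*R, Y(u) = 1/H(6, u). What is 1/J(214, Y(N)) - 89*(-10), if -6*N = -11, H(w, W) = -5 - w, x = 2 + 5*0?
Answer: 1901/2 ≈ 950.50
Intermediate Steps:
x = 2 (x = 2 + 0 = 2)
N = 11/6 (N = -1/6*(-11) = 11/6 ≈ 1.8333)
Y(u) = -1/11 (Y(u) = 1/(-5 - 1*6) = 1/(-5 - 6) = 1/(-11) = -1/11)
J(k, R) = 2*R**2 (J(k, R) = (R*2)*R = (2*R)*R = 2*R**2)
1/J(214, Y(N)) - 89*(-10) = 1/(2*(-1/11)**2) - 89*(-10) = 1/(2*(1/121)) + 890 = 1/(2/121) + 890 = 121/2 + 890 = 1901/2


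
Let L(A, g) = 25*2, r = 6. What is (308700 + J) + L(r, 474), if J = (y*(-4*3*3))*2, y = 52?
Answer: 305006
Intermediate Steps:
L(A, g) = 50
J = -3744 (J = (52*(-4*3*3))*2 = (52*(-12*3))*2 = (52*(-36))*2 = -1872*2 = -3744)
(308700 + J) + L(r, 474) = (308700 - 3744) + 50 = 304956 + 50 = 305006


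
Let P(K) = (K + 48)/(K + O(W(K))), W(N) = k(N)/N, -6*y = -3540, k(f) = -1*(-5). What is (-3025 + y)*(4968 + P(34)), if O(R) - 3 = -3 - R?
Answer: -13930527860/1151 ≈ -1.2103e+7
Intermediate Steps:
k(f) = 5
y = 590 (y = -⅙*(-3540) = 590)
W(N) = 5/N
O(R) = -R (O(R) = 3 + (-3 - R) = -R)
P(K) = (48 + K)/(K - 5/K) (P(K) = (K + 48)/(K - 5/K) = (48 + K)/(K - 5/K))
(-3025 + y)*(4968 + P(34)) = (-3025 + 590)*(4968 + 34*(48 + 34)/(-5 + 34²)) = -2435*(4968 + 34*82/(-5 + 1156)) = -2435*(4968 + 34*82/1151) = -2435*(4968 + 34*(1/1151)*82) = -2435*(4968 + 2788/1151) = -2435*5720956/1151 = -13930527860/1151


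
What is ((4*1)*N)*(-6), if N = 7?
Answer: -168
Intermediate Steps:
((4*1)*N)*(-6) = ((4*1)*7)*(-6) = (4*7)*(-6) = 28*(-6) = -168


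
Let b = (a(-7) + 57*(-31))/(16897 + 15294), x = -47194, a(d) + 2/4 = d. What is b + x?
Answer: -3038447657/64382 ≈ -47194.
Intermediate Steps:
a(d) = -½ + d
b = -3549/64382 (b = ((-½ - 7) + 57*(-31))/(16897 + 15294) = (-15/2 - 1767)/32191 = -3549/2*1/32191 = -3549/64382 ≈ -0.055124)
b + x = -3549/64382 - 47194 = -3038447657/64382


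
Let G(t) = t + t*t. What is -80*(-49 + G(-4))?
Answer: 2960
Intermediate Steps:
G(t) = t + t**2
-80*(-49 + G(-4)) = -80*(-49 - 4*(1 - 4)) = -80*(-49 - 4*(-3)) = -80*(-49 + 12) = -80*(-37) = 2960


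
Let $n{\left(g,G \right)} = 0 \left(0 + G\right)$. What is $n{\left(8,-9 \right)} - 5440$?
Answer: $-5440$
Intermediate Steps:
$n{\left(g,G \right)} = 0$ ($n{\left(g,G \right)} = 0 G = 0$)
$n{\left(8,-9 \right)} - 5440 = 0 - 5440 = -5440$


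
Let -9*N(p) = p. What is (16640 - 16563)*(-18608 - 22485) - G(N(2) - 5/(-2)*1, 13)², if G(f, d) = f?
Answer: -1025189845/324 ≈ -3.1642e+6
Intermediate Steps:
N(p) = -p/9
(16640 - 16563)*(-18608 - 22485) - G(N(2) - 5/(-2)*1, 13)² = (16640 - 16563)*(-18608 - 22485) - (-⅑*2 - 5/(-2)*1)² = 77*(-41093) - (-2/9 - 5*(-½)*1)² = -3164161 - (-2/9 + (5/2)*1)² = -3164161 - (-2/9 + 5/2)² = -3164161 - (41/18)² = -3164161 - 1*1681/324 = -3164161 - 1681/324 = -1025189845/324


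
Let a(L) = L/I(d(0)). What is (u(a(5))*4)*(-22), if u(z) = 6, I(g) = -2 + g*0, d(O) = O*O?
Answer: -528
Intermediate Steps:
d(O) = O²
I(g) = -2 (I(g) = -2 + 0 = -2)
a(L) = -L/2 (a(L) = L/(-2) = L*(-½) = -L/2)
(u(a(5))*4)*(-22) = (6*4)*(-22) = 24*(-22) = -528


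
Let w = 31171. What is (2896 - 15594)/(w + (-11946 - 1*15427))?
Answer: -6349/1899 ≈ -3.3433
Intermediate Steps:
(2896 - 15594)/(w + (-11946 - 1*15427)) = (2896 - 15594)/(31171 + (-11946 - 1*15427)) = -12698/(31171 + (-11946 - 15427)) = -12698/(31171 - 27373) = -12698/3798 = -12698*1/3798 = -6349/1899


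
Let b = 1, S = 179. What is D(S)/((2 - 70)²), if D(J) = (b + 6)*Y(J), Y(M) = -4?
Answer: -7/1156 ≈ -0.0060554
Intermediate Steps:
D(J) = -28 (D(J) = (1 + 6)*(-4) = 7*(-4) = -28)
D(S)/((2 - 70)²) = -28/(2 - 70)² = -28/((-68)²) = -28/4624 = -28*1/4624 = -7/1156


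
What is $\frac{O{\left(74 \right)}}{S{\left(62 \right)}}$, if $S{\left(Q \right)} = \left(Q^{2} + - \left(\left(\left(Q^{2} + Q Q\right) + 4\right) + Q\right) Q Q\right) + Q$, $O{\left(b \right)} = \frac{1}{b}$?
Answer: $- \frac{1}{2205382780} \approx -4.5344 \cdot 10^{-10}$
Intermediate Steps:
$S{\left(Q \right)} = Q + Q^{2} - Q^{2} \left(4 + Q + 2 Q^{2}\right)$ ($S{\left(Q \right)} = \left(Q^{2} + - \left(\left(\left(Q^{2} + Q^{2}\right) + 4\right) + Q\right) Q Q\right) + Q = \left(Q^{2} + - \left(\left(2 Q^{2} + 4\right) + Q\right) Q Q\right) + Q = \left(Q^{2} + - \left(\left(4 + 2 Q^{2}\right) + Q\right) Q Q\right) + Q = \left(Q^{2} + - \left(4 + Q + 2 Q^{2}\right) Q Q\right) + Q = \left(Q^{2} + - Q \left(4 + Q + 2 Q^{2}\right) Q\right) + Q = \left(Q^{2} - Q^{2} \left(4 + Q + 2 Q^{2}\right)\right) + Q = Q + Q^{2} - Q^{2} \left(4 + Q + 2 Q^{2}\right)$)
$\frac{O{\left(74 \right)}}{S{\left(62 \right)}} = \frac{1}{74 \cdot 62 \left(1 - 62^{2} - 186 - 2 \cdot 62^{3}\right)} = \frac{1}{74 \cdot 62 \left(1 - 3844 - 186 - 476656\right)} = \frac{1}{74 \cdot 62 \left(-480685\right)} = \frac{1}{74 \left(-29802470\right)} = \frac{1}{74} \left(- \frac{1}{29802470}\right) = - \frac{1}{2205382780}$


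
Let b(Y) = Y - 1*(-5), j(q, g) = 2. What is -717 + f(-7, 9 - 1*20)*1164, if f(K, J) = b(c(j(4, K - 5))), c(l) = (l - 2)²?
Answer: 5103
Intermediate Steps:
c(l) = (-2 + l)²
b(Y) = 5 + Y (b(Y) = Y + 5 = 5 + Y)
f(K, J) = 5 (f(K, J) = 5 + (-2 + 2)² = 5 + 0² = 5 + 0 = 5)
-717 + f(-7, 9 - 1*20)*1164 = -717 + 5*1164 = -717 + 5820 = 5103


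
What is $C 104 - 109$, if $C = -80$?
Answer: $-8429$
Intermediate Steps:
$C 104 - 109 = \left(-80\right) 104 - 109 = -8320 - 109 = -8429$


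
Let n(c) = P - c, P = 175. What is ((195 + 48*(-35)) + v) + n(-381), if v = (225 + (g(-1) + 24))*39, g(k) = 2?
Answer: 8860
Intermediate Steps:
n(c) = 175 - c
v = 9789 (v = (225 + (2 + 24))*39 = (225 + 26)*39 = 251*39 = 9789)
((195 + 48*(-35)) + v) + n(-381) = ((195 + 48*(-35)) + 9789) + (175 - 1*(-381)) = ((195 - 1680) + 9789) + (175 + 381) = (-1485 + 9789) + 556 = 8304 + 556 = 8860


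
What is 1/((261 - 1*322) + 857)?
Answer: 1/796 ≈ 0.0012563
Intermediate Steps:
1/((261 - 1*322) + 857) = 1/((261 - 322) + 857) = 1/(-61 + 857) = 1/796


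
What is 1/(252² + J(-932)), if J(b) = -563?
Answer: 1/62941 ≈ 1.5888e-5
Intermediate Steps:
1/(252² + J(-932)) = 1/(252² - 563) = 1/(63504 - 563) = 1/62941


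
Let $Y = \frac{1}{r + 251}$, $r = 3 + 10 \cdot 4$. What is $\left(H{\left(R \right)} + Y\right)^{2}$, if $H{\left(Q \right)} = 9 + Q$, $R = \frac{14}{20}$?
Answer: $\frac{50865424}{540225} \approx 94.156$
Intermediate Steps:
$R = \frac{7}{10}$ ($R = 14 \cdot \frac{1}{20} = \frac{7}{10} \approx 0.7$)
$r = 43$ ($r = 3 + 40 = 43$)
$Y = \frac{1}{294}$ ($Y = \frac{1}{43 + 251} = \frac{1}{294} \approx 0.0034014$)
$\left(H{\left(R \right)} + Y\right)^{2} = \left(\left(9 + \frac{7}{10}\right) + \frac{1}{294}\right)^{2} = \left(\frac{97}{10} + \frac{1}{294}\right)^{2} = \left(\frac{7132}{735}\right)^{2} = \frac{50865424}{540225}$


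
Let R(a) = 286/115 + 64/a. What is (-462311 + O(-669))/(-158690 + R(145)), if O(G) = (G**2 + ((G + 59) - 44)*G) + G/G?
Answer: -1409961295/529221384 ≈ -2.6642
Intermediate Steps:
R(a) = 286/115 + 64/a (R(a) = 286*(1/115) + 64/a = 286/115 + 64/a)
O(G) = 1 + G**2 + G*(15 + G) (O(G) = (G**2 + ((59 + G) - 44)*G) + 1 = (G**2 + (15 + G)*G) + 1 = (G**2 + G*(15 + G)) + 1 = 1 + G**2 + G*(15 + G))
(-462311 + O(-669))/(-158690 + R(145)) = (-462311 + (1 + 2*(-669)**2 + 15*(-669)))/(-158690 + (286/115 + 64/145)) = (-462311 + (1 + 2*447561 - 10035))/(-158690 + (286/115 + 64*(1/145))) = (-462311 + (1 + 895122 - 10035))/(-158690 + (286/115 + 64/145)) = (-462311 + 885088)/(-158690 + 9766/3335) = 422777/(-529221384/3335) = 422777*(-3335/529221384) = -1409961295/529221384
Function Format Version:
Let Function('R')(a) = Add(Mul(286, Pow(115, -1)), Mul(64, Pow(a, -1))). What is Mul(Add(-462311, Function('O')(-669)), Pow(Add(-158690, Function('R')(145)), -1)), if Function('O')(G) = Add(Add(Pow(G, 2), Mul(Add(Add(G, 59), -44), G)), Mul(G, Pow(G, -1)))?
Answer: Rational(-1409961295, 529221384) ≈ -2.6642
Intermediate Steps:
Function('R')(a) = Add(Rational(286, 115), Mul(64, Pow(a, -1))) (Function('R')(a) = Add(Mul(286, Rational(1, 115)), Mul(64, Pow(a, -1))) = Add(Rational(286, 115), Mul(64, Pow(a, -1))))
Function('O')(G) = Add(1, Pow(G, 2), Mul(G, Add(15, G))) (Function('O')(G) = Add(Add(Pow(G, 2), Mul(Add(Add(59, G), -44), G)), 1) = Add(Add(Pow(G, 2), Mul(Add(15, G), G)), 1) = Add(Add(Pow(G, 2), Mul(G, Add(15, G))), 1) = Add(1, Pow(G, 2), Mul(G, Add(15, G))))
Mul(Add(-462311, Function('O')(-669)), Pow(Add(-158690, Function('R')(145)), -1)) = Mul(Add(-462311, Add(1, Mul(2, Pow(-669, 2)), Mul(15, -669))), Pow(Add(-158690, Add(Rational(286, 115), Mul(64, Pow(145, -1)))), -1)) = Mul(Add(-462311, Add(1, Mul(2, 447561), -10035)), Pow(Add(-158690, Add(Rational(286, 115), Mul(64, Rational(1, 145)))), -1)) = Mul(Add(-462311, Add(1, 895122, -10035)), Pow(Add(-158690, Add(Rational(286, 115), Rational(64, 145))), -1)) = Mul(Add(-462311, 885088), Pow(Add(-158690, Rational(9766, 3335)), -1)) = Mul(422777, Pow(Rational(-529221384, 3335), -1)) = Mul(422777, Rational(-3335, 529221384)) = Rational(-1409961295, 529221384)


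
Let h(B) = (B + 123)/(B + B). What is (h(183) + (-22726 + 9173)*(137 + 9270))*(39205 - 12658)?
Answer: -206458070552160/61 ≈ -3.3846e+12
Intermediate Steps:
h(B) = (123 + B)/(2*B) (h(B) = (123 + B)/((2*B)) = (123 + B)*(1/(2*B)) = (123 + B)/(2*B))
(h(183) + (-22726 + 9173)*(137 + 9270))*(39205 - 12658) = ((1/2)*(123 + 183)/183 + (-22726 + 9173)*(137 + 9270))*(39205 - 12658) = ((1/2)*(1/183)*306 - 13553*9407)*26547 = (51/61 - 127493071)*26547 = -7777077280/61*26547 = -206458070552160/61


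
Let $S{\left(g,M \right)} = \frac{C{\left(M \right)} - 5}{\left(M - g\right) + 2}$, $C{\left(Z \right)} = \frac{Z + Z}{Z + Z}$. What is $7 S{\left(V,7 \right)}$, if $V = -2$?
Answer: $- \frac{28}{11} \approx -2.5455$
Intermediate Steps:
$C{\left(Z \right)} = 1$ ($C{\left(Z \right)} = \frac{2 Z}{2 Z} = 2 Z \frac{1}{2 Z} = 1$)
$S{\left(g,M \right)} = - \frac{4}{2 + M - g}$ ($S{\left(g,M \right)} = \frac{1 - 5}{\left(M - g\right) + 2} = - \frac{4}{2 + M - g}$)
$7 S{\left(V,7 \right)} = 7 \frac{4}{-2 - 2 - 7} = 7 \frac{4}{-11} = 7 \cdot 4 \left(- \frac{1}{11}\right) = 7 \left(- \frac{4}{11}\right) = - \frac{28}{11}$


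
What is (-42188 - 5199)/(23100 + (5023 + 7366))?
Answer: -47387/35489 ≈ -1.3353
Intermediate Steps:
(-42188 - 5199)/(23100 + (5023 + 7366)) = -47387/(23100 + 12389) = -47387/35489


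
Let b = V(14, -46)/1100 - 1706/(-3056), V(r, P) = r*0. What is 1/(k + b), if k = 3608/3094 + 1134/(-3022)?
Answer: 3571725976/4818707961 ≈ 0.74122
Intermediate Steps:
V(r, P) = 0
k = 1848695/2337517 (k = 3608*(1/3094) + 1134*(-1/3022) = 1804/1547 - 567/1511 = 1848695/2337517 ≈ 0.79088)
b = 853/1528 (b = 0/1100 - 1706/(-3056) = 0*(1/1100) - 1706*(-1/3056) = 0 + 853/1528 = 853/1528 ≈ 0.55825)
1/(k + b) = 1/(1848695/2337517 + 853/1528) = 1/(4818707961/3571725976) = 3571725976/4818707961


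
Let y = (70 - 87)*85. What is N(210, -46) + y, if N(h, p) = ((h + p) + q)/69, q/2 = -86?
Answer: -99713/69 ≈ -1445.1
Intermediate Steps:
q = -172 (q = 2*(-86) = -172)
y = -1445 (y = -17*85 = -1445)
N(h, p) = -172/69 + h/69 + p/69 (N(h, p) = ((h + p) - 172)/69 = (-172 + h + p)*(1/69) = -172/69 + h/69 + p/69)
N(210, -46) + y = (-172/69 + (1/69)*210 + (1/69)*(-46)) - 1445 = (-172/69 + 70/23 - ⅔) - 1445 = -8/69 - 1445 = -99713/69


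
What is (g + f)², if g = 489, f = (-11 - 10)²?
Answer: 864900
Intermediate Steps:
f = 441 (f = (-21)² = 441)
(g + f)² = (489 + 441)² = 930² = 864900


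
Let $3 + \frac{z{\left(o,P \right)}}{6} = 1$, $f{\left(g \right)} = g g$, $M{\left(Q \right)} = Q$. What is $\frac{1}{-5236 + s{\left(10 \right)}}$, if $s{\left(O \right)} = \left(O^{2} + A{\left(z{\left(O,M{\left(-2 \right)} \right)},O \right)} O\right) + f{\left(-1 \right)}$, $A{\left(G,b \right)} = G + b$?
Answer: $- \frac{1}{5155} \approx -0.00019399$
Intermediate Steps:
$f{\left(g \right)} = g^{2}$
$z{\left(o,P \right)} = -12$ ($z{\left(o,P \right)} = -18 + 6 \cdot 1 = -18 + 6 = -12$)
$s{\left(O \right)} = 1 + O^{2} + O \left(-12 + O\right)$ ($s{\left(O \right)} = \left(O^{2} + \left(-12 + O\right) O\right) + \left(-1\right)^{2} = \left(O^{2} + O \left(-12 + O\right)\right) + 1 = 1 + O^{2} + O \left(-12 + O\right)$)
$\frac{1}{-5236 + s{\left(10 \right)}} = \frac{1}{-5236 + \left(1 + 10^{2} + 10 \left(-12 + 10\right)\right)} = \frac{1}{-5236 + \left(1 + 100 + 10 \left(-2\right)\right)} = \frac{1}{-5236 + \left(1 + 100 - 20\right)} = \frac{1}{-5236 + 81} = \frac{1}{-5155} = - \frac{1}{5155}$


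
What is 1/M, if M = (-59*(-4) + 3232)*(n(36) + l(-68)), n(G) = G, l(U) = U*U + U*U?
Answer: 1/32196912 ≈ 3.1059e-8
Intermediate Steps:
l(U) = 2*U² (l(U) = U² + U² = 2*U²)
M = 32196912 (M = (-59*(-4) + 3232)*(36 + 2*(-68)²) = (236 + 3232)*(36 + 2*4624) = 3468*(36 + 9248) = 3468*9284 = 32196912)
1/M = 1/32196912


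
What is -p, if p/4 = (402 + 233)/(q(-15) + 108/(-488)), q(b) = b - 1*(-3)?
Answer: 309880/1491 ≈ 207.83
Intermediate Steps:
q(b) = 3 + b (q(b) = b + 3 = 3 + b)
p = -309880/1491 (p = 4*((402 + 233)/((3 - 15) + 108/(-488))) = 4*(635/(-12 + 108*(-1/488))) = 4*(635/(-12 - 27/122)) = 4*(635/(-1491/122)) = 4*(635*(-122/1491)) = 4*(-77470/1491) = -309880/1491 ≈ -207.83)
-p = -1*(-309880/1491) = 309880/1491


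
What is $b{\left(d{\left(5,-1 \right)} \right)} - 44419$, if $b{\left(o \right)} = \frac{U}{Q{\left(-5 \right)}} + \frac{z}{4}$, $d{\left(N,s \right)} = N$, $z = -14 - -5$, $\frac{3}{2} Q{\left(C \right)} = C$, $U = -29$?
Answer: $- \frac{888251}{20} \approx -44413.0$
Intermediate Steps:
$Q{\left(C \right)} = \frac{2 C}{3}$
$z = -9$ ($z = -14 + 5 = -9$)
$b{\left(o \right)} = \frac{129}{20}$ ($b{\left(o \right)} = - \frac{29}{\frac{2}{3} \left(-5\right)} - \frac{9}{4} = - \frac{29}{- \frac{10}{3}} - \frac{9}{4} = \left(-29\right) \left(- \frac{3}{10}\right) - \frac{9}{4} = \frac{87}{10} - \frac{9}{4} = \frac{129}{20}$)
$b{\left(d{\left(5,-1 \right)} \right)} - 44419 = \frac{129}{20} - 44419 = - \frac{888251}{20}$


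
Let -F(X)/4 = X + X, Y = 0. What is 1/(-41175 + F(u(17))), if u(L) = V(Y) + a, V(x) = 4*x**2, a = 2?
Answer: -1/41191 ≈ -2.4277e-5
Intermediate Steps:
u(L) = 2 (u(L) = 4*0**2 + 2 = 4*0 + 2 = 0 + 2 = 2)
F(X) = -8*X (F(X) = -4*(X + X) = -8*X)
1/(-41175 + F(u(17))) = 1/(-41175 - 8*2) = 1/(-41175 - 16) = 1/(-41191) = -1/41191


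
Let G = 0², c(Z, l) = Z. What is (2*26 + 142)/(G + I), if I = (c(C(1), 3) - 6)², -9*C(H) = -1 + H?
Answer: 97/18 ≈ 5.3889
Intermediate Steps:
C(H) = ⅑ - H/9 (C(H) = -(-1 + H)/9 = ⅑ - H/9)
G = 0
I = 36 (I = ((⅑ - ⅑*1) - 6)² = ((⅑ - ⅑) - 6)² = (0 - 6)² = (-6)² = 36)
(2*26 + 142)/(G + I) = (2*26 + 142)/(0 + 36) = (52 + 142)/36 = 194*(1/36) = 97/18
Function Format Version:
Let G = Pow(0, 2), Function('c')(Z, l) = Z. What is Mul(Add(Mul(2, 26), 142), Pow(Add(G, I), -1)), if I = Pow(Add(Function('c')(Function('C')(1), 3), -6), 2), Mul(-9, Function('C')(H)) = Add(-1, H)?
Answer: Rational(97, 18) ≈ 5.3889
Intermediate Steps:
Function('C')(H) = Add(Rational(1, 9), Mul(Rational(-1, 9), H)) (Function('C')(H) = Mul(Rational(-1, 9), Add(-1, H)) = Add(Rational(1, 9), Mul(Rational(-1, 9), H)))
G = 0
I = 36 (I = Pow(Add(Add(Rational(1, 9), Mul(Rational(-1, 9), 1)), -6), 2) = Pow(Add(Add(Rational(1, 9), Rational(-1, 9)), -6), 2) = Pow(Add(0, -6), 2) = Pow(-6, 2) = 36)
Mul(Add(Mul(2, 26), 142), Pow(Add(G, I), -1)) = Mul(Add(Mul(2, 26), 142), Pow(Add(0, 36), -1)) = Mul(Add(52, 142), Pow(36, -1)) = Mul(194, Rational(1, 36)) = Rational(97, 18)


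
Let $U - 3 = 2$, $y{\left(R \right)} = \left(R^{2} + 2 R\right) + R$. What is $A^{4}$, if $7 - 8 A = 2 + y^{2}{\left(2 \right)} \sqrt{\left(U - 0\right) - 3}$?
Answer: $\frac{403000625}{4096} - \frac{2503125 \sqrt{2}}{256} \approx 84561.0$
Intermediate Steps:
$y{\left(R \right)} = R^{2} + 3 R$
$U = 5$ ($U = 3 + 2 = 5$)
$A = \frac{5}{8} - \frac{25 \sqrt{2}}{2}$ ($A = \frac{7}{8} - \frac{2 + \left(2 \left(3 + 2\right)\right)^{2} \sqrt{\left(5 - 0\right) - 3}}{8} = \frac{7}{8} - \frac{2 + \left(2 \cdot 5\right)^{2} \sqrt{\left(5 + 0\right) - 3}}{8} = \frac{7}{8} - \frac{2 + 10^{2} \sqrt{5 - 3}}{8} = \frac{7}{8} - \frac{2 + 100 \sqrt{2}}{8} = \frac{7}{8} - \left(\frac{1}{4} + \frac{25 \sqrt{2}}{2}\right) = \frac{5}{8} - \frac{25 \sqrt{2}}{2} \approx -17.053$)
$A^{4} = \left(\frac{5}{8} - \frac{25 \sqrt{2}}{2}\right)^{4}$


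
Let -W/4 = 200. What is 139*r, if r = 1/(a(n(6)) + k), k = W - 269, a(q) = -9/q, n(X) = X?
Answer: -278/2141 ≈ -0.12985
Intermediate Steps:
W = -800 (W = -4*200 = -800)
k = -1069 (k = -800 - 269 = -1069)
r = -2/2141 (r = 1/(-9/6 - 1069) = 1/(-9*⅙ - 1069) = 1/(-3/2 - 1069) = 1/(-2141/2) = -2/2141 ≈ -0.00093414)
139*r = 139*(-2/2141) = -278/2141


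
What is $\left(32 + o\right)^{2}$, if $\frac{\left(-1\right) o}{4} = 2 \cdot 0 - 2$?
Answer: $1600$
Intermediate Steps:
$o = 8$ ($o = - 4 \left(2 \cdot 0 - 2\right) = - 4 \left(0 - 2\right) = \left(-4\right) \left(-2\right) = 8$)
$\left(32 + o\right)^{2} = \left(32 + 8\right)^{2} = 40^{2} = 1600$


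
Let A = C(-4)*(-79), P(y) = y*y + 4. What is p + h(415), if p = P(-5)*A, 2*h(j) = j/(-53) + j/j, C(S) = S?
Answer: 485511/53 ≈ 9160.6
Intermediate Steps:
P(y) = 4 + y**2 (P(y) = y**2 + 4 = 4 + y**2)
h(j) = 1/2 - j/106 (h(j) = (j/(-53) + j/j)/2 = (j*(-1/53) + 1)/2 = (-j/53 + 1)/2 = (1 - j/53)/2 = 1/2 - j/106)
A = 316 (A = -4*(-79) = 316)
p = 9164 (p = (4 + (-5)**2)*316 = (4 + 25)*316 = 29*316 = 9164)
p + h(415) = 9164 + (1/2 - 1/106*415) = 9164 + (1/2 - 415/106) = 9164 - 181/53 = 485511/53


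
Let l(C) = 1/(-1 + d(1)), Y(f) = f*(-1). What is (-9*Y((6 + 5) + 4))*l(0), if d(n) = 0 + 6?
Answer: 27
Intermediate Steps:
d(n) = 6
Y(f) = -f
l(C) = ⅕ (l(C) = 1/(-1 + 6) = 1/5 = ⅕)
(-9*Y((6 + 5) + 4))*l(0) = -(-9)*((6 + 5) + 4)*(⅕) = -(-9)*(11 + 4)*(⅕) = -(-9)*15*(⅕) = -9*(-15)*(⅕) = 135*(⅕) = 27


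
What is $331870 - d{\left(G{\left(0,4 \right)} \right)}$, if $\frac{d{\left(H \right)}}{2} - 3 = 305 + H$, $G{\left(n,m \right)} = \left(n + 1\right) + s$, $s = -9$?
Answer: $331270$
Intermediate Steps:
$G{\left(n,m \right)} = -8 + n$ ($G{\left(n,m \right)} = \left(n + 1\right) - 9 = \left(1 + n\right) - 9 = -8 + n$)
$d{\left(H \right)} = 616 + 2 H$ ($d{\left(H \right)} = 6 + 2 \left(305 + H\right) = 6 + \left(610 + 2 H\right) = 616 + 2 H$)
$331870 - d{\left(G{\left(0,4 \right)} \right)} = 331870 - \left(616 + 2 \left(-8 + 0\right)\right) = 331870 - \left(616 + 2 \left(-8\right)\right) = 331870 - \left(616 - 16\right) = 331870 - 600 = 331270$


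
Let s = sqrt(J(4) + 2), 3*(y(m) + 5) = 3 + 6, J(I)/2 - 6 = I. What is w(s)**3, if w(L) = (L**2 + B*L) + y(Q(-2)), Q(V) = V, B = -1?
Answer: (20 - sqrt(22))**3 ≈ 3588.3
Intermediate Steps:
J(I) = 12 + 2*I
y(m) = -2 (y(m) = -5 + (3 + 6)/3 = -5 + (1/3)*9 = -5 + 3 = -2)
s = sqrt(22) (s = sqrt((12 + 2*4) + 2) = sqrt((12 + 8) + 2) = sqrt(20 + 2) = sqrt(22) ≈ 4.6904)
w(L) = -2 + L**2 - L (w(L) = (L**2 - L) - 2 = -2 + L**2 - L)
w(s)**3 = (-2 + (sqrt(22))**2 - sqrt(22))**3 = (-2 + 22 - sqrt(22))**3 = (20 - sqrt(22))**3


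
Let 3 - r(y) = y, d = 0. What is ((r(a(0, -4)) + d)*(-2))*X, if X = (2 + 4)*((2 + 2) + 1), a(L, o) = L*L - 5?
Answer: -480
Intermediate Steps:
a(L, o) = -5 + L**2 (a(L, o) = L**2 - 5 = -5 + L**2)
r(y) = 3 - y
X = 30 (X = 6*(4 + 1) = 6*5 = 30)
((r(a(0, -4)) + d)*(-2))*X = (((3 - (-5 + 0**2)) + 0)*(-2))*30 = (((3 - (-5 + 0)) + 0)*(-2))*30 = (((3 - 1*(-5)) + 0)*(-2))*30 = (((3 + 5) + 0)*(-2))*30 = ((8 + 0)*(-2))*30 = (8*(-2))*30 = -16*30 = -480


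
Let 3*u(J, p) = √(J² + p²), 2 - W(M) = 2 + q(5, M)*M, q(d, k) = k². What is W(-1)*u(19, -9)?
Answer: √442/3 ≈ 7.0079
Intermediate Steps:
W(M) = -M³ (W(M) = 2 - (2 + M²*M) = 2 - (2 + M³) = 2 + (-2 - M³) = -M³)
u(J, p) = √(J² + p²)/3
W(-1)*u(19, -9) = (-1*(-1)³)*(√(19² + (-9)²)/3) = (-1*(-1))*(√(361 + 81)/3) = 1*(√442/3) = √442/3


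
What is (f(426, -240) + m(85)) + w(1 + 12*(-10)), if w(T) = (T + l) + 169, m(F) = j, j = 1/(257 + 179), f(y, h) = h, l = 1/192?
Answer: -3976163/20928 ≈ -189.99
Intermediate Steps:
l = 1/192 ≈ 0.0052083
j = 1/436 ≈ 0.0022936
m(F) = 1/436
w(T) = 32449/192 + T (w(T) = (T + 1/192) + 169 = (1/192 + T) + 169 = 32449/192 + T)
(f(426, -240) + m(85)) + w(1 + 12*(-10)) = (-240 + 1/436) + (32449/192 + (1 + 12*(-10))) = -104639/436 + (32449/192 + (1 - 120)) = -104639/436 + (32449/192 - 119) = -104639/436 + 9601/192 = -3976163/20928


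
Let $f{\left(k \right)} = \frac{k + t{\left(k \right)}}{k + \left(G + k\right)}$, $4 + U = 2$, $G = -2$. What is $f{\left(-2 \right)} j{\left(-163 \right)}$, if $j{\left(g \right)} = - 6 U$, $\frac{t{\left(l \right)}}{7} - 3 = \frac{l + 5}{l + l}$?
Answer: $- \frac{55}{2} \approx -27.5$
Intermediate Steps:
$U = -2$ ($U = -4 + 2 = -2$)
$t{\left(l \right)} = 21 + \frac{7 \left(5 + l\right)}{2 l}$ ($t{\left(l \right)} = 21 + 7 \frac{l + 5}{l + l} = 21 + 7 \frac{5 + l}{2 l} = 21 + \frac{7 \left(5 + l\right)}{2 l}$)
$j{\left(g \right)} = 12$ ($j{\left(g \right)} = \left(-6\right) \left(-2\right) = 12$)
$f{\left(k \right)} = \frac{k + \frac{7 \left(5 + 7 k\right)}{2 k}}{-2 + 2 k}$ ($f{\left(k \right)} = \frac{k + \frac{7 \left(5 + 7 k\right)}{2 k}}{k + \left(-2 + k\right)} = \frac{k + \frac{7 \left(5 + 7 k\right)}{2 k}}{-2 + 2 k}$)
$f{\left(-2 \right)} j{\left(-163 \right)} = \frac{35 + 2 \left(-2\right)^{2} + 49 \left(-2\right)}{4 \left(-2\right) \left(-1 - 2\right)} 12 = \frac{1}{4} \left(- \frac{1}{2}\right) \frac{1}{-3} \left(35 + 2 \cdot 4 - 98\right) 12 = \frac{1}{4} \left(- \frac{1}{2}\right) \left(- \frac{1}{3}\right) \left(35 + 8 - 98\right) 12 = \frac{1}{4} \left(- \frac{1}{2}\right) \left(- \frac{1}{3}\right) \left(-55\right) 12 = \left(- \frac{55}{24}\right) 12 = - \frac{55}{2}$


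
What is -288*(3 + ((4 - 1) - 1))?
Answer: -1440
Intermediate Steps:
-288*(3 + ((4 - 1) - 1)) = -288*(3 + (3 - 1)) = -288*(3 + 2) = -288*5 = -96*15 = -1440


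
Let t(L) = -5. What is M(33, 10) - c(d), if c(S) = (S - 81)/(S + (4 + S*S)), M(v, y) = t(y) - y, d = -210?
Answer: -658119/43894 ≈ -14.993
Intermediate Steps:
M(v, y) = -5 - y
c(S) = (-81 + S)/(4 + S + S**2) (c(S) = (-81 + S)/(S + (4 + S**2)) = (-81 + S)/(4 + S + S**2))
M(33, 10) - c(d) = (-5 - 1*10) - (-81 - 210)/(4 - 210 + (-210)**2) = (-5 - 10) - (-291)/(4 - 210 + 44100) = -15 - (-291)/43894 = -15 - 1*(-291/43894) = -15 + 291/43894 = -658119/43894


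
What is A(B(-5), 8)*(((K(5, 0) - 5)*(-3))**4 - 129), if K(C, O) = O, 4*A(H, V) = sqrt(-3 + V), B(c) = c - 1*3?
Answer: 12624*sqrt(5) ≈ 28228.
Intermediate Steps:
B(c) = -3 + c (B(c) = c - 3 = -3 + c)
A(H, V) = sqrt(-3 + V)/4
A(B(-5), 8)*(((K(5, 0) - 5)*(-3))**4 - 129) = (sqrt(-3 + 8)/4)*(((0 - 5)*(-3))**4 - 129) = (sqrt(5)/4)*((-5*(-3))**4 - 129) = (sqrt(5)/4)*(15**4 - 129) = (sqrt(5)/4)*(50625 - 129) = (sqrt(5)/4)*50496 = 12624*sqrt(5)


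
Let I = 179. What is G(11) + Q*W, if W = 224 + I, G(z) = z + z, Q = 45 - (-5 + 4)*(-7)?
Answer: 15336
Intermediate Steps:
Q = 38 (Q = 45 - (-1)*(-7) = 45 - 1*7 = 45 - 7 = 38)
G(z) = 2*z
W = 403 (W = 224 + 179 = 403)
G(11) + Q*W = 2*11 + 38*403 = 22 + 15314 = 15336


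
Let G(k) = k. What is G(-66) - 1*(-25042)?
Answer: 24976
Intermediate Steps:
G(-66) - 1*(-25042) = -66 - 1*(-25042) = -66 + 25042 = 24976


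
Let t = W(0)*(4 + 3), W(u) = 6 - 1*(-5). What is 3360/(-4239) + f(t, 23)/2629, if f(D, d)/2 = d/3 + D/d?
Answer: -67007120/85439871 ≈ -0.78426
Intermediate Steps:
W(u) = 11 (W(u) = 6 + 5 = 11)
t = 77 (t = 11*(4 + 3) = 11*7 = 77)
f(D, d) = 2*d/3 + 2*D/d (f(D, d) = 2*(d/3 + D/d) = 2*d/3 + 2*D/d)
3360/(-4239) + f(t, 23)/2629 = 3360/(-4239) + ((⅔)*23 + 2*77/23)/2629 = 3360*(-1/4239) + (46/3 + 2*77*(1/23))*(1/2629) = -1120/1413 + (46/3 + 154/23)*(1/2629) = -1120/1413 + (1520/69)*(1/2629) = -1120/1413 + 1520/181401 = -67007120/85439871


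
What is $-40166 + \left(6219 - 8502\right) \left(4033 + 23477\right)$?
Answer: $-62845496$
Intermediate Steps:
$-40166 + \left(6219 - 8502\right) \left(4033 + 23477\right) = -40166 - 62805330 = -62845496$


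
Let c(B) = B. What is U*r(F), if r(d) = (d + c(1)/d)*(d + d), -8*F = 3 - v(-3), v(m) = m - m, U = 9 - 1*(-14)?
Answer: 1679/32 ≈ 52.469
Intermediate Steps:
U = 23 (U = 9 + 14 = 23)
v(m) = 0
F = -3/8 (F = -(3 - 1*0)/8 = -(3 + 0)/8 = -⅛*3 = -3/8 ≈ -0.37500)
r(d) = 2*d*(d + 1/d) (r(d) = (d + 1/d)*(d + d) = (d + 1/d)*(2*d) = 2*d*(d + 1/d))
U*r(F) = 23*(2 + 2*(-3/8)²) = 23*(2 + 2*(9/64)) = 23*(2 + 9/32) = 23*(73/32) = 1679/32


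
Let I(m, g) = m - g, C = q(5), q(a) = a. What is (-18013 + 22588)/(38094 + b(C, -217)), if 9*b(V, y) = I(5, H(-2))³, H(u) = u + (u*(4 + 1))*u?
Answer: 41175/340649 ≈ 0.12087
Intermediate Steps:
C = 5
H(u) = u + 5*u² (H(u) = u + (u*5)*u = u + (5*u)*u = u + 5*u²)
b(V, y) = -2197/9 (b(V, y) = (5 - (-2)*(1 + 5*(-2)))³/9 = (5 - (-2)*(1 - 10))³/9 = (5 - (-2)*(-9))³/9 = (5 - 1*18)³/9 = (5 - 18)³/9 = (⅑)*(-13)³ = (⅑)*(-2197) = -2197/9)
(-18013 + 22588)/(38094 + b(C, -217)) = (-18013 + 22588)/(38094 - 2197/9) = 4575/(340649/9) = 4575*(9/340649) = 41175/340649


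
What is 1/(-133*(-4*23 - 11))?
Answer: 1/13699 ≈ 7.2998e-5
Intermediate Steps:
1/(-133*(-4*23 - 11)) = 1/(-133*(-92 - 11)) = 1/(-133*(-103)) = 1/13699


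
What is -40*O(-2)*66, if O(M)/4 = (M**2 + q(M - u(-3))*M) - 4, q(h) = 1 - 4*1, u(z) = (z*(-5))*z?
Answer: -63360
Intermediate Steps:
u(z) = -5*z**2 (u(z) = (-5*z)*z = -5*z**2)
q(h) = -3 (q(h) = 1 - 4 = -3)
O(M) = -16 - 12*M + 4*M**2 (O(M) = 4*((M**2 - 3*M) - 4) = 4*(-4 + M**2 - 3*M) = -16 - 12*M + 4*M**2)
-40*O(-2)*66 = -40*(-16 - 12*(-2) + 4*(-2)**2)*66 = -40*(-16 + 24 + 4*4)*66 = -40*(-16 + 24 + 16)*66 = -40*24*66 = -960*66 = -63360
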